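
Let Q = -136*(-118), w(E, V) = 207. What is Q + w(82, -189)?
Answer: 16255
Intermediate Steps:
Q = 16048
Q + w(82, -189) = 16048 + 207 = 16255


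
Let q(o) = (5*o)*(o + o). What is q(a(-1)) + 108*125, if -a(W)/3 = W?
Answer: 13590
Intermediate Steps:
a(W) = -3*W
q(o) = 10*o**2 (q(o) = (5*o)*(2*o) = 10*o**2)
q(a(-1)) + 108*125 = 10*(-3*(-1))**2 + 108*125 = 10*3**2 + 13500 = 10*9 + 13500 = 90 + 13500 = 13590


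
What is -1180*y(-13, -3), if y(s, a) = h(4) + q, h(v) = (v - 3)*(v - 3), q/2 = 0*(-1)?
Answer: -1180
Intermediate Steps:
q = 0 (q = 2*(0*(-1)) = 2*0 = 0)
h(v) = (-3 + v)² (h(v) = (-3 + v)*(-3 + v) = (-3 + v)²)
y(s, a) = 1 (y(s, a) = (-3 + 4)² + 0 = 1² + 0 = 1 + 0 = 1)
-1180*y(-13, -3) = -1180*1 = -1180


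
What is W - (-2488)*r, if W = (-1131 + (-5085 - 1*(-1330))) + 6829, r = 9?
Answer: 24335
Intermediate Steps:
W = 1943 (W = (-1131 + (-5085 + 1330)) + 6829 = (-1131 - 3755) + 6829 = -4886 + 6829 = 1943)
W - (-2488)*r = 1943 - (-2488)*9 = 1943 - 1*(-22392) = 1943 + 22392 = 24335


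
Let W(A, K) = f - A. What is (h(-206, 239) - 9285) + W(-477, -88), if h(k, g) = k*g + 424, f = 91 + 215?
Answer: -57312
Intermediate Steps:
f = 306
W(A, K) = 306 - A
h(k, g) = 424 + g*k (h(k, g) = g*k + 424 = 424 + g*k)
(h(-206, 239) - 9285) + W(-477, -88) = ((424 + 239*(-206)) - 9285) + (306 - 1*(-477)) = ((424 - 49234) - 9285) + (306 + 477) = (-48810 - 9285) + 783 = -58095 + 783 = -57312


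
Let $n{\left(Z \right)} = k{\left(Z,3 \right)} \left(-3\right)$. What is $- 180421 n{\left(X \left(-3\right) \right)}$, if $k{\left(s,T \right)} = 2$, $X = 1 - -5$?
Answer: $1082526$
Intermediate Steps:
$X = 6$ ($X = 1 + 5 = 6$)
$n{\left(Z \right)} = -6$ ($n{\left(Z \right)} = 2 \left(-3\right) = -6$)
$- 180421 n{\left(X \left(-3\right) \right)} = \left(-180421\right) \left(-6\right) = 1082526$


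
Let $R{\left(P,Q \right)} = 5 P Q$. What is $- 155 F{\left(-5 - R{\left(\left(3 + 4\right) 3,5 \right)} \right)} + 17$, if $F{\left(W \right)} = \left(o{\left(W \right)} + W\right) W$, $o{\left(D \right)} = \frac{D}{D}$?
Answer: $-43457333$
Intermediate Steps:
$o{\left(D \right)} = 1$
$R{\left(P,Q \right)} = 5 P Q$
$F{\left(W \right)} = W \left(1 + W\right)$ ($F{\left(W \right)} = \left(1 + W\right) W = W \left(1 + W\right)$)
$- 155 F{\left(-5 - R{\left(\left(3 + 4\right) 3,5 \right)} \right)} + 17 = - 155 \left(-5 - 5 \left(3 + 4\right) 3 \cdot 5\right) \left(1 - \left(5 + 5 \left(3 + 4\right) 3 \cdot 5\right)\right) + 17 = - 155 \left(-5 - 5 \cdot 7 \cdot 3 \cdot 5\right) \left(1 - \left(5 + 5 \cdot 7 \cdot 3 \cdot 5\right)\right) + 17 = - 155 \left(-5 - 5 \cdot 21 \cdot 5\right) \left(1 - \left(5 + 5 \cdot 21 \cdot 5\right)\right) + 17 = - 155 \left(-5 - 525\right) \left(1 - 530\right) + 17 = - 155 \left(- 530 \left(1 - 530\right)\right) + 17 = - 155 \left(\left(-530\right) \left(-529\right)\right) + 17 = \left(-155\right) 280370 + 17 = -43457350 + 17 = -43457333$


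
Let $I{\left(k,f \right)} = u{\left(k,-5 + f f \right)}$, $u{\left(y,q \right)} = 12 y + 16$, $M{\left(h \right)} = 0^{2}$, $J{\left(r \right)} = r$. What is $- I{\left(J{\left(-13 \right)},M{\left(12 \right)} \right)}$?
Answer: $140$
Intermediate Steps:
$M{\left(h \right)} = 0$
$u{\left(y,q \right)} = 16 + 12 y$
$I{\left(k,f \right)} = 16 + 12 k$
$- I{\left(J{\left(-13 \right)},M{\left(12 \right)} \right)} = - (16 + 12 \left(-13\right)) = - (16 - 156) = \left(-1\right) \left(-140\right) = 140$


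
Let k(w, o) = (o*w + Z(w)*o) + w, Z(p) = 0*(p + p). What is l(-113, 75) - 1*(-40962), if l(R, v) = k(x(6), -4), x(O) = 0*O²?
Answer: 40962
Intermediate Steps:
x(O) = 0
Z(p) = 0 (Z(p) = 0*(2*p) = 0)
k(w, o) = w + o*w (k(w, o) = (o*w + 0*o) + w = (o*w + 0) + w = o*w + w = w + o*w)
l(R, v) = 0 (l(R, v) = 0*(1 - 4) = 0*(-3) = 0)
l(-113, 75) - 1*(-40962) = 0 - 1*(-40962) = 0 + 40962 = 40962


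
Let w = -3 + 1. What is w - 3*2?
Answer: -8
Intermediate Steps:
w = -2
w - 3*2 = -2 - 3*2 = -2 - 6 = -8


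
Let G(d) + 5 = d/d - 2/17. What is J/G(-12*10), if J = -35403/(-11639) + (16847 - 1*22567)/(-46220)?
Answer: -1447466479/1882841030 ≈ -0.76877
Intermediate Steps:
J = 85145087/26897729 (J = -35403*(-1/11639) + (16847 - 22567)*(-1/46220) = 35403/11639 - 5720*(-1/46220) = 35403/11639 + 286/2311 = 85145087/26897729 ≈ 3.1655)
G(d) = -70/17 (G(d) = -5 + (d/d - 2/17) = -5 + (1 - 2*1/17) = -5 + (1 - 2/17) = -5 + 15/17 = -70/17)
J/G(-12*10) = 85145087/(26897729*(-70/17)) = (85145087/26897729)*(-17/70) = -1447466479/1882841030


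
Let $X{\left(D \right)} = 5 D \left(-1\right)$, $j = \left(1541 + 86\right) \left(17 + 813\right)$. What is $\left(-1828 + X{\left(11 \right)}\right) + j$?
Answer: $1348527$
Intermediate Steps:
$j = 1350410$ ($j = 1627 \cdot 830 = 1350410$)
$X{\left(D \right)} = - 5 D$
$\left(-1828 + X{\left(11 \right)}\right) + j = \left(-1828 - 55\right) + 1350410 = -1883 + 1350410 = 1348527$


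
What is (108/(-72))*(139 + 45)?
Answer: -276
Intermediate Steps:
(108/(-72))*(139 + 45) = (108*(-1/72))*184 = -3/2*184 = -276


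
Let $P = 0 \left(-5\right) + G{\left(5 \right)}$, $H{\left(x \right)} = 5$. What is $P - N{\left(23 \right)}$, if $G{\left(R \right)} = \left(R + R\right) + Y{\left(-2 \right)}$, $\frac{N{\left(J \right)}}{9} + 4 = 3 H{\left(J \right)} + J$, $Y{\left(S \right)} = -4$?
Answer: $-300$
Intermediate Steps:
$N{\left(J \right)} = 99 + 9 J$ ($N{\left(J \right)} = -36 + 9 \left(3 \cdot 5 + J\right) = -36 + 9 \left(15 + J\right) = -36 + \left(135 + 9 J\right) = 99 + 9 J$)
$G{\left(R \right)} = -4 + 2 R$ ($G{\left(R \right)} = \left(R + R\right) - 4 = 2 R - 4 = -4 + 2 R$)
$P = 6$ ($P = 0 \left(-5\right) + \left(-4 + 2 \cdot 5\right) = 0 + \left(-4 + 10\right) = 0 + 6 = 6$)
$P - N{\left(23 \right)} = 6 - \left(99 + 9 \cdot 23\right) = 6 - \left(99 + 207\right) = 6 - 306 = -300$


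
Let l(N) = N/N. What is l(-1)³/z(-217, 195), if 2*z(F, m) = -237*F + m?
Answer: 1/25812 ≈ 3.8742e-5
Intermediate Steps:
l(N) = 1
z(F, m) = m/2 - 237*F/2 (z(F, m) = (-237*F + m)/2 = (m - 237*F)/2 = m/2 - 237*F/2)
l(-1)³/z(-217, 195) = 1³/((½)*195 - 237/2*(-217)) = 1/(195/2 + 51429/2) = 1/25812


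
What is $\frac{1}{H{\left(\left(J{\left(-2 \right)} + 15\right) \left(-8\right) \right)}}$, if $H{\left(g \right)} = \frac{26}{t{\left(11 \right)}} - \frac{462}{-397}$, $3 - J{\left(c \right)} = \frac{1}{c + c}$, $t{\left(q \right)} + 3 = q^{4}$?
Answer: $\frac{223511}{260503} \approx 0.858$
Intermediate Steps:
$t{\left(q \right)} = -3 + q^{4}$
$J{\left(c \right)} = 3 - \frac{1}{2 c}$ ($J{\left(c \right)} = 3 - \frac{1}{c + c} = 3 - \frac{1}{2 c}$)
$H{\left(g \right)} = \frac{260503}{223511}$ ($H{\left(g \right)} = \frac{26}{-3 + 11^{4}} - \frac{462}{-397} = \frac{26}{-3 + 14641} - - \frac{462}{397} = \frac{26}{14638} + \frac{462}{397} = 26 \cdot \frac{1}{14638} + \frac{462}{397} = \frac{1}{563} + \frac{462}{397} = \frac{260503}{223511}$)
$\frac{1}{H{\left(\left(J{\left(-2 \right)} + 15\right) \left(-8\right) \right)}} = \frac{1}{\frac{260503}{223511}} = \frac{223511}{260503}$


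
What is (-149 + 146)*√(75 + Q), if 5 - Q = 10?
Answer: -3*√70 ≈ -25.100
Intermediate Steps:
Q = -5 (Q = 5 - 1*10 = 5 - 10 = -5)
(-149 + 146)*√(75 + Q) = (-149 + 146)*√(75 - 5) = -3*√70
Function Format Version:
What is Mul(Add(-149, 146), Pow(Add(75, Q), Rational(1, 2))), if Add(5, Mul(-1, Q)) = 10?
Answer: Mul(-3, Pow(70, Rational(1, 2))) ≈ -25.100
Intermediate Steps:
Q = -5 (Q = Add(5, Mul(-1, 10)) = Add(5, -10) = -5)
Mul(Add(-149, 146), Pow(Add(75, Q), Rational(1, 2))) = Mul(Add(-149, 146), Pow(Add(75, -5), Rational(1, 2))) = Mul(-3, Pow(70, Rational(1, 2)))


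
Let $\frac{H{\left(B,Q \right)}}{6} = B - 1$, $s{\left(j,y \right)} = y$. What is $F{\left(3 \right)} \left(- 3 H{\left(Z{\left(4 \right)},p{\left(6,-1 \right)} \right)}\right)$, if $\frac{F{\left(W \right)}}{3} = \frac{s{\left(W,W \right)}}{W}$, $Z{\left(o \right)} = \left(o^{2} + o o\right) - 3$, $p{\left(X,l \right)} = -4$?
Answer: $-1512$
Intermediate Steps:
$Z{\left(o \right)} = -3 + 2 o^{2}$ ($Z{\left(o \right)} = \left(o^{2} + o^{2}\right) - 3 = 2 o^{2} - 3 = -3 + 2 o^{2}$)
$H{\left(B,Q \right)} = -6 + 6 B$ ($H{\left(B,Q \right)} = 6 \left(B - 1\right) = 6 \left(-1 + B\right) = -6 + 6 B$)
$F{\left(W \right)} = 3$ ($F{\left(W \right)} = 3 \frac{W}{W} = 3 \cdot 1 = 3$)
$F{\left(3 \right)} \left(- 3 H{\left(Z{\left(4 \right)},p{\left(6,-1 \right)} \right)}\right) = 3 \left(- 3 \left(-6 + 6 \left(-3 + 2 \cdot 4^{2}\right)\right)\right) = 3 \left(- 3 \left(-6 + 6 \left(-3 + 2 \cdot 16\right)\right)\right) = 3 \left(- 3 \left(-6 + 6 \left(-3 + 32\right)\right)\right) = 3 \left(- 3 \left(-6 + 6 \cdot 29\right)\right) = 3 \left(- 3 \left(-6 + 174\right)\right) = 3 \left(\left(-3\right) 168\right) = 3 \left(-504\right) = -1512$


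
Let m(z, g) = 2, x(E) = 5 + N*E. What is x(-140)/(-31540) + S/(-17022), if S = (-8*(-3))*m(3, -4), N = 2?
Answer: 105571/17895796 ≈ 0.0058992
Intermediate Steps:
x(E) = 5 + 2*E
S = 48 (S = -8*(-3)*2 = 24*2 = 48)
x(-140)/(-31540) + S/(-17022) = (5 + 2*(-140))/(-31540) + 48/(-17022) = (5 - 280)*(-1/31540) + 48*(-1/17022) = -275*(-1/31540) - 8/2837 = 55/6308 - 8/2837 = 105571/17895796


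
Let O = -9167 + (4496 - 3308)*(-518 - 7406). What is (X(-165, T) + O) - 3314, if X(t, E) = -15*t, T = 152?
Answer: -9423718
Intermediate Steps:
O = -9422879 (O = -9167 + 1188*(-7924) = -9167 - 9413712 = -9422879)
(X(-165, T) + O) - 3314 = (-15*(-165) - 9422879) - 3314 = (2475 - 9422879) - 3314 = -9420404 - 3314 = -9423718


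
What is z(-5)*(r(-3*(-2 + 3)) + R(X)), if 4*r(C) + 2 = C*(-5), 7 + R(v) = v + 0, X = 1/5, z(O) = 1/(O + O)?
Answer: 71/200 ≈ 0.35500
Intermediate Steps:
z(O) = 1/(2*O)
X = ⅕ ≈ 0.20000
R(v) = -7 + v (R(v) = -7 + (v + 0) = -7 + v)
r(C) = -½ - 5*C/4 (r(C) = -½ + (C*(-5))/4 = -½ + (-5*C)/4 = -½ - 5*C/4)
z(-5)*(r(-3*(-2 + 3)) + R(X)) = ((½)/(-5))*((-½ - (-15)*(-2 + 3)/4) + (-7 + ⅕)) = ((½)*(-⅕))*((-½ - (-15)/4) - 34/5) = -((-½ - 5/4*(-3)) - 34/5)/10 = -((-½ + 15/4) - 34/5)/10 = -(13/4 - 34/5)/10 = -⅒*(-71/20) = 71/200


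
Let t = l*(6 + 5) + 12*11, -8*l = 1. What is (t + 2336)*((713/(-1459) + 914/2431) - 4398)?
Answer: -307822046937027/28374632 ≈ -1.0848e+7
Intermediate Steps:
l = -1/8 (l = -1/8*1 = -1/8 ≈ -0.12500)
t = 1045/8 (t = -(6 + 5)/8 + 12*11 = -1/8*11 + 132 = -11/8 + 132 = 1045/8 ≈ 130.63)
(t + 2336)*((713/(-1459) + 914/2431) - 4398) = (1045/8 + 2336)*((713/(-1459) + 914/2431) - 4398) = 19733*((713*(-1/1459) + 914*(1/2431)) - 4398)/8 = 19733*((-713/1459 + 914/2431) - 4398)/8 = 19733*(-399777/3546829 - 4398)/8 = (19733/8)*(-15599353719/3546829) = -307822046937027/28374632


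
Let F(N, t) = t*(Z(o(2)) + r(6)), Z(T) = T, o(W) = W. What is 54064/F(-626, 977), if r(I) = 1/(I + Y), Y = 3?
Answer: 486576/18563 ≈ 26.212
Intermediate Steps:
r(I) = 1/(3 + I) (r(I) = 1/(I + 3) = 1/(3 + I))
F(N, t) = 19*t/9 (F(N, t) = t*(2 + 1/(3 + 6)) = t*(2 + 1/9) = t*(2 + ⅑) = t*(19/9) = 19*t/9)
54064/F(-626, 977) = 54064/(((19/9)*977)) = 54064/(18563/9) = 54064*(9/18563) = 486576/18563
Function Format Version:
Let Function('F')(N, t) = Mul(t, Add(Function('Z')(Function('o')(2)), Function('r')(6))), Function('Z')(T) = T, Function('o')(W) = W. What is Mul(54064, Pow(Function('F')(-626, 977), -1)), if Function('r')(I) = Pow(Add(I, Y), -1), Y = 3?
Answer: Rational(486576, 18563) ≈ 26.212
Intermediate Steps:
Function('r')(I) = Pow(Add(3, I), -1) (Function('r')(I) = Pow(Add(I, 3), -1) = Pow(Add(3, I), -1))
Function('F')(N, t) = Mul(Rational(19, 9), t) (Function('F')(N, t) = Mul(t, Add(2, Pow(Add(3, 6), -1))) = Mul(t, Add(2, Pow(9, -1))) = Mul(t, Add(2, Rational(1, 9))) = Mul(t, Rational(19, 9)) = Mul(Rational(19, 9), t))
Mul(54064, Pow(Function('F')(-626, 977), -1)) = Mul(54064, Pow(Mul(Rational(19, 9), 977), -1)) = Mul(54064, Pow(Rational(18563, 9), -1)) = Mul(54064, Rational(9, 18563)) = Rational(486576, 18563)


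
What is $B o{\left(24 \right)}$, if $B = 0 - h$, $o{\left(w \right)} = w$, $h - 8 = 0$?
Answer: $-192$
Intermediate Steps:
$h = 8$ ($h = 8 + 0 = 8$)
$B = -8$ ($B = 0 - 8 = -8$)
$B o{\left(24 \right)} = \left(-8\right) 24 = -192$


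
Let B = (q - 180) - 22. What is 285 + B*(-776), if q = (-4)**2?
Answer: 144621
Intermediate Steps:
q = 16
B = -186 (B = (16 - 180) - 22 = -164 - 22 = -186)
285 + B*(-776) = 285 - 186*(-776) = 285 + 144336 = 144621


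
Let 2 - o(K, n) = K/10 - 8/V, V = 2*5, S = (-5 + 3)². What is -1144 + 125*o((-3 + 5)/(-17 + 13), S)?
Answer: -3151/4 ≈ -787.75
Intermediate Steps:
S = 4 (S = (-2)² = 4)
V = 10
o(K, n) = 14/5 - K/10 (o(K, n) = 2 - (K/10 - 8/10) = 2 - (K*(⅒) - 8*⅒) = 2 - (K/10 - ⅘) = 2 - (-⅘ + K/10) = 2 + (⅘ - K/10) = 14/5 - K/10)
-1144 + 125*o((-3 + 5)/(-17 + 13), S) = -1144 + 125*(14/5 - (-3 + 5)/(10*(-17 + 13))) = -1144 + 125*(14/5 - 1/(5*(-4))) = -1144 + 125*(14/5 - (-1)/(5*4)) = -1144 + 125*(14/5 - ⅒*(-½)) = -1144 + 125*(14/5 + 1/20) = -1144 + 125*(57/20) = -1144 + 1425/4 = -3151/4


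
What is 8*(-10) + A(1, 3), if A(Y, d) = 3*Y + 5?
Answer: -72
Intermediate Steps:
A(Y, d) = 5 + 3*Y
8*(-10) + A(1, 3) = 8*(-10) + (5 + 3*1) = -80 + (5 + 3) = -80 + 8 = -72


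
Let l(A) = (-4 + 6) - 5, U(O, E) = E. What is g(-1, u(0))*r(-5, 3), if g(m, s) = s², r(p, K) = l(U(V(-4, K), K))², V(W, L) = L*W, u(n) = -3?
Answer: 81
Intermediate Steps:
l(A) = -3 (l(A) = 2 - 5 = -3)
r(p, K) = 9 (r(p, K) = (-3)² = 9)
g(-1, u(0))*r(-5, 3) = (-3)²*9 = 9*9 = 81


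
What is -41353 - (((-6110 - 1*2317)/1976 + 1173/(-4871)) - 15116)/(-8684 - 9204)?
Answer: -7120045265673445/172173717248 ≈ -41354.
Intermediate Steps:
-41353 - (((-6110 - 1*2317)/1976 + 1173/(-4871)) - 15116)/(-8684 - 9204) = -41353 - (((-6110 - 2317)*(1/1976) + 1173*(-1/4871)) - 15116)/(-17888) = -41353 - ((-8427*1/1976 - 1173/4871) - 15116)*(-1)/17888 = -41353 - ((-8427/1976 - 1173/4871) - 15116)*(-1)/17888 = -41353 - (-43365765/9625096 - 15116)*(-1)/17888 = -41353 - (-145536316901)*(-1)/(9625096*17888) = -41353 - 1*145536316901/172173717248 = -41353 - 145536316901/172173717248 = -7120045265673445/172173717248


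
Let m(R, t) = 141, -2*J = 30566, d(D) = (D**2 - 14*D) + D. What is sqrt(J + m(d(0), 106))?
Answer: I*sqrt(15142) ≈ 123.05*I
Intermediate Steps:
d(D) = D**2 - 13*D
J = -15283 (J = -1/2*30566 = -15283)
sqrt(J + m(d(0), 106)) = sqrt(-15283 + 141) = sqrt(-15142) = I*sqrt(15142)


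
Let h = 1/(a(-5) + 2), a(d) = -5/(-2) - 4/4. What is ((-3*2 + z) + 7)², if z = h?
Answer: 81/49 ≈ 1.6531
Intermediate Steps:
a(d) = 3/2 (a(d) = -5*(-½) - 4*¼ = 5/2 - 1 = 3/2)
h = 2/7 (h = 1/(3/2 + 2) = 1/(7/2) = 2/7 ≈ 0.28571)
z = 2/7 ≈ 0.28571
((-3*2 + z) + 7)² = ((-3*2 + 2/7) + 7)² = ((-6 + 2/7) + 7)² = (-40/7 + 7)² = (9/7)² = 81/49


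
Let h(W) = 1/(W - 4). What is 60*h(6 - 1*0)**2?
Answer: 15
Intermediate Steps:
h(W) = 1/(-4 + W)
60*h(6 - 1*0)**2 = 60*(1/(-4 + (6 - 1*0)))**2 = 60*(1/(-4 + (6 + 0)))**2 = 60*(1/(-4 + 6))**2 = 60*(1/2)**2 = 60*(1/4) = 15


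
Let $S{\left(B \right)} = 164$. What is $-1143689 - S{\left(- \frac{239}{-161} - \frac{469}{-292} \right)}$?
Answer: $-1143853$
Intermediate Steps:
$-1143689 - S{\left(- \frac{239}{-161} - \frac{469}{-292} \right)} = -1143689 - 164 = -1143853$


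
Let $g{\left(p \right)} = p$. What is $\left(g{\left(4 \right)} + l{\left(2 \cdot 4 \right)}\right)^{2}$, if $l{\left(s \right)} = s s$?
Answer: $4624$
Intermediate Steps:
$l{\left(s \right)} = s^{2}$
$\left(g{\left(4 \right)} + l{\left(2 \cdot 4 \right)}\right)^{2} = \left(4 + \left(2 \cdot 4\right)^{2}\right)^{2} = \left(4 + 8^{2}\right)^{2} = \left(4 + 64\right)^{2} = 68^{2} = 4624$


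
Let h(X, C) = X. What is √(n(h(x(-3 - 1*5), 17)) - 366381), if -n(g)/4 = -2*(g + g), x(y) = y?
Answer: 11*I*√3029 ≈ 605.4*I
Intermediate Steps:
n(g) = 16*g (n(g) = -(-8)*(g + g) = -(-8)*2*g = -(-16)*g = 16*g)
√(n(h(x(-3 - 1*5), 17)) - 366381) = √(16*(-3 - 1*5) - 366381) = √(16*(-3 - 5) - 366381) = √(16*(-8) - 366381) = √(-128 - 366381) = √(-366509) = 11*I*√3029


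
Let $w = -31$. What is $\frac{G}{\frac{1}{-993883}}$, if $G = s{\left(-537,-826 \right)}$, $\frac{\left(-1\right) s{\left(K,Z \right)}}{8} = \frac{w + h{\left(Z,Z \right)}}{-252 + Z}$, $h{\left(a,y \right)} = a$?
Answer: $\frac{309730084}{49} \approx 6.321 \cdot 10^{6}$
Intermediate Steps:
$s{\left(K,Z \right)} = - \frac{8 \left(-31 + Z\right)}{-252 + Z}$ ($s{\left(K,Z \right)} = - 8 \frac{-31 + Z}{-252 + Z} = - \frac{8 \left(-31 + Z\right)}{-252 + Z}$)
$G = - \frac{3428}{539}$ ($G = \frac{8 \left(31 - -826\right)}{-252 - 826} = \frac{8 \left(31 + 826\right)}{-1078} = 8 \left(- \frac{1}{1078}\right) 857 = - \frac{3428}{539} \approx -6.3599$)
$\frac{G}{\frac{1}{-993883}} = - \frac{3428}{539 \frac{1}{-993883}} = - \frac{3428}{539 \left(- \frac{1}{993883}\right)} = \left(- \frac{3428}{539}\right) \left(-993883\right) = \frac{309730084}{49}$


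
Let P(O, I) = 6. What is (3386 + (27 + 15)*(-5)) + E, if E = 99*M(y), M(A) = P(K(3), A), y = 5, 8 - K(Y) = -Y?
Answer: 3770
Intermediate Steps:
K(Y) = 8 + Y (K(Y) = 8 - (-1)*Y = 8 + Y)
M(A) = 6
E = 594 (E = 99*6 = 594)
(3386 + (27 + 15)*(-5)) + E = (3386 + (27 + 15)*(-5)) + 594 = (3386 + 42*(-5)) + 594 = (3386 - 210) + 594 = 3176 + 594 = 3770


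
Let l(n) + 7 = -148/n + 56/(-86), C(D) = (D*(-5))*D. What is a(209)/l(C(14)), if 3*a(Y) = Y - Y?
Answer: 0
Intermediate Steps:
a(Y) = 0 (a(Y) = (Y - Y)/3 = (⅓)*0 = 0)
C(D) = -5*D² (C(D) = (-5*D)*D = -5*D²)
l(n) = -329/43 - 148/n (l(n) = -7 + (-148/n + 56/(-86)) = -7 + (-148/n + 56*(-1/86)) = -7 + (-148/n - 28/43) = -7 + (-28/43 - 148/n) = -329/43 - 148/n)
a(209)/l(C(14)) = 0/(-329/43 - 148/((-5*14²))) = 0/(-329/43 - 148/((-5*196))) = 0/(-329/43 - 148/(-980)) = 0/(-329/43 - 148*(-1/980)) = 0/(-329/43 + 37/245) = 0/(-79014/10535) = 0*(-10535/79014) = 0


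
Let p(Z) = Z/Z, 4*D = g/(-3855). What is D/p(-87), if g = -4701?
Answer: 1567/5140 ≈ 0.30486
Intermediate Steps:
D = 1567/5140 (D = (-4701/(-3855))/4 = (-4701*(-1/3855))/4 = (¼)*(1567/1285) = 1567/5140 ≈ 0.30486)
p(Z) = 1
D/p(-87) = (1567/5140)/1 = (1567/5140)*1 = 1567/5140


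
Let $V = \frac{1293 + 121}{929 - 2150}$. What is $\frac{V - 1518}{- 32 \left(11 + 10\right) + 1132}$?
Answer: $- \frac{463723}{140415} \approx -3.3025$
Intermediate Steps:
$V = - \frac{1414}{1221}$ ($V = \frac{1414}{-1221} = 1414 \left(- \frac{1}{1221}\right) = - \frac{1414}{1221} \approx -1.1581$)
$\frac{V - 1518}{- 32 \left(11 + 10\right) + 1132} = \frac{- \frac{1414}{1221} - 1518}{- 32 \left(11 + 10\right) + 1132} = - \frac{1854892}{1221 \left(\left(-32\right) 21 + 1132\right)} = - \frac{1854892}{1221 \left(-672 + 1132\right)} = - \frac{1854892}{1221 \cdot 460} = \left(- \frac{1854892}{1221}\right) \frac{1}{460} = - \frac{463723}{140415}$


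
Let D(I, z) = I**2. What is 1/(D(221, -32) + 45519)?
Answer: 1/94360 ≈ 1.0598e-5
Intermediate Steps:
1/(D(221, -32) + 45519) = 1/(221**2 + 45519) = 1/(48841 + 45519) = 1/94360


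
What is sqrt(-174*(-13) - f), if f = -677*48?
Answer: 3*sqrt(3862) ≈ 186.44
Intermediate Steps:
f = -32496
sqrt(-174*(-13) - f) = sqrt(-174*(-13) - 1*(-32496)) = sqrt(2262 + 32496) = sqrt(34758) = 3*sqrt(3862)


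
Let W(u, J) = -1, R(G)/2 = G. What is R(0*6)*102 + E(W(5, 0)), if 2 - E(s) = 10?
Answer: -8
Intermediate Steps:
R(G) = 2*G
E(s) = -8 (E(s) = 2 - 1*10 = 2 - 10 = -8)
R(0*6)*102 + E(W(5, 0)) = (2*(0*6))*102 - 8 = (2*0)*102 - 8 = 0*102 - 8 = 0 - 8 = -8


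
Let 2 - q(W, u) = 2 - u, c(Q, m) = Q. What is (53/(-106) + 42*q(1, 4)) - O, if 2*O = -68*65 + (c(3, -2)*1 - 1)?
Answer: 4753/2 ≈ 2376.5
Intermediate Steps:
q(W, u) = u (q(W, u) = 2 - (2 - u) = 2 + (-2 + u) = u)
O = -2209 (O = (-68*65 + (3*1 - 1))/2 = (-4420 + (3 - 1))/2 = (-4420 + 2)/2 = (½)*(-4418) = -2209)
(53/(-106) + 42*q(1, 4)) - O = (53/(-106) + 42*4) - 1*(-2209) = (53*(-1/106) + 168) + 2209 = (-½ + 168) + 2209 = 335/2 + 2209 = 4753/2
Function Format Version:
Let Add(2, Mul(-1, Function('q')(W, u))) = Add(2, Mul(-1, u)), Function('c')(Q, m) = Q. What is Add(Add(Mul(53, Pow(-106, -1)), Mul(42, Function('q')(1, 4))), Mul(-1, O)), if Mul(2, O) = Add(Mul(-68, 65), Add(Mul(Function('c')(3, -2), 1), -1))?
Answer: Rational(4753, 2) ≈ 2376.5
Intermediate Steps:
Function('q')(W, u) = u (Function('q')(W, u) = Add(2, Mul(-1, Add(2, Mul(-1, u)))) = Add(2, Add(-2, u)) = u)
O = -2209 (O = Mul(Rational(1, 2), Add(Mul(-68, 65), Add(Mul(3, 1), -1))) = Mul(Rational(1, 2), Add(-4420, Add(3, -1))) = Mul(Rational(1, 2), Add(-4420, 2)) = Mul(Rational(1, 2), -4418) = -2209)
Add(Add(Mul(53, Pow(-106, -1)), Mul(42, Function('q')(1, 4))), Mul(-1, O)) = Add(Add(Mul(53, Pow(-106, -1)), Mul(42, 4)), Mul(-1, -2209)) = Add(Add(Mul(53, Rational(-1, 106)), 168), 2209) = Add(Add(Rational(-1, 2), 168), 2209) = Add(Rational(335, 2), 2209) = Rational(4753, 2)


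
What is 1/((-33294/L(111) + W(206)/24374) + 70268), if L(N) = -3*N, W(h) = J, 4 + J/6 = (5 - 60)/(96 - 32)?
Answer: 86576448/6092209829365 ≈ 1.4211e-5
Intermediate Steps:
J = -933/32 (J = -24 + 6*((5 - 60)/(96 - 32)) = -24 + 6*(-55/64) = -24 - 165/32 = -933/32 ≈ -29.156)
W(h) = -933/32
1/((-33294/L(111) + W(206)/24374) + 70268) = 1/((-33294/((-3*111)) - 933/32/24374) + 70268) = 1/((-33294/(-333) - 933/32*1/24374) + 70268) = 1/((-33294*(-1/333) - 933/779968) + 70268) = 1/((11098/111 - 933/779968) + 70268) = 1/(8655981301/86576448 + 70268) = 1/(6092209829365/86576448) = 86576448/6092209829365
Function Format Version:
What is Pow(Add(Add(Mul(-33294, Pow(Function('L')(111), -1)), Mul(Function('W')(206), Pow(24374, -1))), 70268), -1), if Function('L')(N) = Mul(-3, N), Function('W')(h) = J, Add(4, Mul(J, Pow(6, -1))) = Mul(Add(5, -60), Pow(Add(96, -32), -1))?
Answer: Rational(86576448, 6092209829365) ≈ 1.4211e-5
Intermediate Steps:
J = Rational(-933, 32) (J = Add(-24, Mul(6, Mul(Add(5, -60), Pow(Add(96, -32), -1)))) = Add(-24, Mul(6, Mul(-55, Pow(64, -1)))) = Add(-24, Mul(6, Mul(-55, Rational(1, 64)))) = Add(-24, Mul(6, Rational(-55, 64))) = Add(-24, Rational(-165, 32)) = Rational(-933, 32) ≈ -29.156)
Function('W')(h) = Rational(-933, 32)
Pow(Add(Add(Mul(-33294, Pow(Function('L')(111), -1)), Mul(Function('W')(206), Pow(24374, -1))), 70268), -1) = Pow(Add(Add(Mul(-33294, Pow(Mul(-3, 111), -1)), Mul(Rational(-933, 32), Pow(24374, -1))), 70268), -1) = Pow(Add(Add(Mul(-33294, Pow(-333, -1)), Mul(Rational(-933, 32), Rational(1, 24374))), 70268), -1) = Pow(Add(Add(Mul(-33294, Rational(-1, 333)), Rational(-933, 779968)), 70268), -1) = Pow(Add(Add(Rational(11098, 111), Rational(-933, 779968)), 70268), -1) = Pow(Add(Rational(8655981301, 86576448), 70268), -1) = Pow(Rational(6092209829365, 86576448), -1) = Rational(86576448, 6092209829365)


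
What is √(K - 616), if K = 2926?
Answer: √2310 ≈ 48.062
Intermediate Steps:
√(K - 616) = √(2926 - 616) = √2310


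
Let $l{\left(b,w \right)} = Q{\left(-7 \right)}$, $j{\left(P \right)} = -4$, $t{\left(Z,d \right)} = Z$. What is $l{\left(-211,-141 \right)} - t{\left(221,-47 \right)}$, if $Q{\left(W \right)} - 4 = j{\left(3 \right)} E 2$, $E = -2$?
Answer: $-201$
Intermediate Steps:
$Q{\left(W \right)} = 20$ ($Q{\left(W \right)} = 4 + \left(-4\right) \left(-2\right) 2 = 4 + 8 \cdot 2 = 4 + 16 = 20$)
$l{\left(b,w \right)} = 20$
$l{\left(-211,-141 \right)} - t{\left(221,-47 \right)} = 20 - 221 = -201$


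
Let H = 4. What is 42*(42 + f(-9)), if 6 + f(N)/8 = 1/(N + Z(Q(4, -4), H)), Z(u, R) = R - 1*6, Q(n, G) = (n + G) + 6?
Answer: -3108/11 ≈ -282.55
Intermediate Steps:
Q(n, G) = 6 + G + n (Q(n, G) = (G + n) + 6 = 6 + G + n)
Z(u, R) = -6 + R (Z(u, R) = R - 6 = -6 + R)
f(N) = -48 + 8/(-2 + N) (f(N) = -48 + 8/(N + (-6 + 4)) = -48 + 8/(N - 2) = -48 + 8/(-2 + N))
42*(42 + f(-9)) = 42*(42 + 8*(13 - 6*(-9))/(-2 - 9)) = 42*(42 + 8*(13 + 54)/(-11)) = 42*(42 + 8*(-1/11)*67) = 42*(42 - 536/11) = 42*(-74/11) = -3108/11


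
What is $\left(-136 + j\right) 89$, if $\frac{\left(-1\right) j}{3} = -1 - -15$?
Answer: $-15842$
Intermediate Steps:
$j = -42$ ($j = - 3 \left(-1 - -15\right) = - 3 \left(-1 + 15\right) = \left(-3\right) 14 = -42$)
$\left(-136 + j\right) 89 = \left(-136 - 42\right) 89 = \left(-178\right) 89 = -15842$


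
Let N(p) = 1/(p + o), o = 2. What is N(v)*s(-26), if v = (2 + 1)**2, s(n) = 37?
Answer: 37/11 ≈ 3.3636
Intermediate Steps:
v = 9 (v = 3**2 = 9)
N(p) = 1/(2 + p) (N(p) = 1/(p + 2) = 1/(2 + p))
N(v)*s(-26) = 37/(2 + 9) = 37/11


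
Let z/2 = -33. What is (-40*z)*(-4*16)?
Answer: -168960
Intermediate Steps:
z = -66 (z = 2*(-33) = -66)
(-40*z)*(-4*16) = (-40*(-66))*(-4*16) = 2640*(-64) = -168960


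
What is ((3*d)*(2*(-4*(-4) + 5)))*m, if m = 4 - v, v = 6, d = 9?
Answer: -2268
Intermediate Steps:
m = -2 (m = 4 - 1*6 = 4 - 6 = -2)
((3*d)*(2*(-4*(-4) + 5)))*m = ((3*9)*(2*(-4*(-4) + 5)))*(-2) = (27*(2*(16 + 5)))*(-2) = (27*(2*21))*(-2) = (27*42)*(-2) = 1134*(-2) = -2268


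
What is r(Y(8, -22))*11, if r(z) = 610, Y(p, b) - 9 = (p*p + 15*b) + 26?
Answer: 6710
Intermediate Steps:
Y(p, b) = 35 + p² + 15*b (Y(p, b) = 9 + ((p*p + 15*b) + 26) = 9 + ((p² + 15*b) + 26) = 9 + (26 + p² + 15*b) = 35 + p² + 15*b)
r(Y(8, -22))*11 = 610*11 = 6710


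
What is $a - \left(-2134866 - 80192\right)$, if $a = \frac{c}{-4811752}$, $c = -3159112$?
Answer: $\frac{121117192281}{54679} \approx 2.2151 \cdot 10^{6}$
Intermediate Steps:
$a = \frac{35899}{54679}$ ($a = - \frac{3159112}{-4811752} = \left(-3159112\right) \left(- \frac{1}{4811752}\right) = \frac{35899}{54679} \approx 0.65654$)
$a - \left(-2134866 - 80192\right) = \frac{35899}{54679} - \left(-2134866 - 80192\right) = \frac{35899}{54679} - -2215058 = \frac{35899}{54679} + 2215058 = \frac{121117192281}{54679}$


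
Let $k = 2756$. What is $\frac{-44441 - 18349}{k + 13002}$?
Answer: $- \frac{31395}{7879} \approx -3.9846$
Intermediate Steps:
$\frac{-44441 - 18349}{k + 13002} = \frac{-44441 - 18349}{2756 + 13002} = - \frac{62790}{15758} = \left(-62790\right) \frac{1}{15758} = - \frac{31395}{7879}$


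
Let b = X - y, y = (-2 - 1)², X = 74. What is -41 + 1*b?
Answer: 24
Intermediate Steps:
y = 9 (y = (-3)² = 9)
b = 65 (b = 74 - 1*9 = 74 - 9 = 65)
-41 + 1*b = -41 + 1*65 = -41 + 65 = 24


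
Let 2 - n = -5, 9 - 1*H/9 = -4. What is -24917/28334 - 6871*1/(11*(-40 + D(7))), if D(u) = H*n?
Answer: -408196687/242794046 ≈ -1.6812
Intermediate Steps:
H = 117 (H = 81 - 9*(-4) = 81 + 36 = 117)
n = 7 (n = 2 - 1*(-5) = 2 + 5 = 7)
D(u) = 819 (D(u) = 117*7 = 819)
-24917/28334 - 6871*1/(11*(-40 + D(7))) = -24917/28334 - 6871*1/(11*(-40 + 819)) = -24917*1/28334 - 6871/(11*779) = -24917/28334 - 6871/8569 = -408196687/242794046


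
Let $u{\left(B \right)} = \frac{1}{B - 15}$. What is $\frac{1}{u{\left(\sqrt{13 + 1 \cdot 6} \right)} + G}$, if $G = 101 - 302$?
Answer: $- \frac{41421}{8328637} + \frac{\sqrt{19}}{8328637} \approx -0.0049728$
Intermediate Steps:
$u{\left(B \right)} = \frac{1}{-15 + B}$
$G = -201$
$\frac{1}{u{\left(\sqrt{13 + 1 \cdot 6} \right)} + G} = \frac{1}{\frac{1}{-15 + \sqrt{13 + 1 \cdot 6}} - 201} = \frac{1}{\frac{1}{-15 + \sqrt{13 + 6}} - 201} = \frac{1}{\frac{1}{-15 + \sqrt{19}} - 201} = \frac{1}{-201 + \frac{1}{-15 + \sqrt{19}}}$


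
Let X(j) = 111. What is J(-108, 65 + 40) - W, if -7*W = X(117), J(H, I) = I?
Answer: 846/7 ≈ 120.86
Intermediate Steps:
W = -111/7 (W = -1/7*111 = -111/7 ≈ -15.857)
J(-108, 65 + 40) - W = (65 + 40) - 1*(-111/7) = 105 + 111/7 = 846/7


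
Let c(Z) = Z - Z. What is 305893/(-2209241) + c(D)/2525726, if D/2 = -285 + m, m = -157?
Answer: -305893/2209241 ≈ -0.13846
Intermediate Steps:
D = -884 (D = 2*(-285 - 157) = 2*(-442) = -884)
c(Z) = 0
305893/(-2209241) + c(D)/2525726 = 305893/(-2209241) + 0/2525726 = 305893*(-1/2209241) + 0*(1/2525726) = -305893/2209241 + 0 = -305893/2209241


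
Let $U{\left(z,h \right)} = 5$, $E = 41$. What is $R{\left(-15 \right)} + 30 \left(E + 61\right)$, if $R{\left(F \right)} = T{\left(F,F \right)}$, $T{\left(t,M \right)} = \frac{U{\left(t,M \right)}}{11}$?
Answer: $\frac{33665}{11} \approx 3060.5$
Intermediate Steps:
$T{\left(t,M \right)} = \frac{5}{11}$
$R{\left(F \right)} = \frac{5}{11}$
$R{\left(-15 \right)} + 30 \left(E + 61\right) = \frac{5}{11} + 30 \left(41 + 61\right) = \frac{5}{11} + 30 \cdot 102 = \frac{5}{11} + 3060 = \frac{33665}{11}$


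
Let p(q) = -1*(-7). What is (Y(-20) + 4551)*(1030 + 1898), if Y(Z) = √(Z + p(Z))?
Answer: 13325328 + 2928*I*√13 ≈ 1.3325e+7 + 10557.0*I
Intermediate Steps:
p(q) = 7
Y(Z) = √(7 + Z) (Y(Z) = √(Z + 7) = √(7 + Z))
(Y(-20) + 4551)*(1030 + 1898) = (√(7 - 20) + 4551)*(1030 + 1898) = (√(-13) + 4551)*2928 = (I*√13 + 4551)*2928 = (4551 + I*√13)*2928 = 13325328 + 2928*I*√13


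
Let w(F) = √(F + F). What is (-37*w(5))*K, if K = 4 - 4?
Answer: 0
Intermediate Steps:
w(F) = √2*√F (w(F) = √(2*F) = √2*√F)
K = 0
(-37*w(5))*K = -37*√2*√5*0 = -37*√10*0 = 0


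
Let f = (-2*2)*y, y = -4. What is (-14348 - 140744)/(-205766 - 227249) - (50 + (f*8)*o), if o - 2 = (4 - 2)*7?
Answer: -908310378/433015 ≈ -2097.6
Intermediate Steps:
f = 16 (f = -2*2*(-4) = -4*(-4) = 16)
o = 16 (o = 2 + (4 - 2)*7 = 2 + 2*7 = 2 + 14 = 16)
(-14348 - 140744)/(-205766 - 227249) - (50 + (f*8)*o) = (-14348 - 140744)/(-205766 - 227249) - (50 + (16*8)*16) = -155092/(-433015) - (50 + 128*16) = -155092*(-1/433015) - (50 + 2048) = 155092/433015 - 1*2098 = 155092/433015 - 2098 = -908310378/433015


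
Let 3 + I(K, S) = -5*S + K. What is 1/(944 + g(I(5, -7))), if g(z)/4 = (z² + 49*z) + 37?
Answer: 1/13820 ≈ 7.2359e-5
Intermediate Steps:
I(K, S) = -3 + K - 5*S (I(K, S) = -3 + (-5*S + K) = -3 + (K - 5*S) = -3 + K - 5*S)
g(z) = 148 + 4*z² + 196*z (g(z) = 4*((z² + 49*z) + 37) = 4*(37 + z² + 49*z) = 148 + 4*z² + 196*z)
1/(944 + g(I(5, -7))) = 1/(944 + (148 + 4*(-3 + 5 - 5*(-7))² + 196*(-3 + 5 - 5*(-7)))) = 1/(944 + (148 + 4*(-3 + 5 + 35)² + 196*(-3 + 5 + 35))) = 1/(944 + (148 + 4*37² + 196*37)) = 1/(944 + (148 + 4*1369 + 7252)) = 1/(944 + (148 + 5476 + 7252)) = 1/(944 + 12876) = 1/13820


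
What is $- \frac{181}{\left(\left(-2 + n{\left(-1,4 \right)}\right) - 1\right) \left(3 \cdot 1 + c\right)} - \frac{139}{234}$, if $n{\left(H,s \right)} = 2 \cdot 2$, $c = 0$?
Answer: $- \frac{14257}{234} \approx -60.927$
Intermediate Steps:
$n{\left(H,s \right)} = 4$
$- \frac{181}{\left(\left(-2 + n{\left(-1,4 \right)}\right) - 1\right) \left(3 \cdot 1 + c\right)} - \frac{139}{234} = - \frac{181}{\left(\left(-2 + 4\right) - 1\right) \left(3 \cdot 1 + 0\right)} - \frac{139}{234} = - \frac{181}{\left(2 - 1\right) \left(3 + 0\right)} - \frac{139}{234} = - \frac{181}{1 \cdot 3} - \frac{139}{234} = - \frac{181}{3} - \frac{139}{234} = - \frac{14257}{234}$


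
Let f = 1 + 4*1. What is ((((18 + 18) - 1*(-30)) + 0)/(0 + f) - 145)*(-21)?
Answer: 13839/5 ≈ 2767.8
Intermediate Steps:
f = 5 (f = 1 + 4 = 5)
((((18 + 18) - 1*(-30)) + 0)/(0 + f) - 145)*(-21) = ((((18 + 18) - 1*(-30)) + 0)/(0 + 5) - 145)*(-21) = (((36 + 30) + 0)/5 - 145)*(-21) = ((66 + 0)*(⅕) - 145)*(-21) = (66*(⅕) - 145)*(-21) = (66/5 - 145)*(-21) = -659/5*(-21) = 13839/5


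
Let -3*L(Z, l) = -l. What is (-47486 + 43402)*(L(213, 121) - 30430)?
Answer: 372334196/3 ≈ 1.2411e+8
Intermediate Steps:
L(Z, l) = l/3 (L(Z, l) = -(-1)*l/3 = l/3)
(-47486 + 43402)*(L(213, 121) - 30430) = (-47486 + 43402)*((⅓)*121 - 30430) = -4084*(121/3 - 30430) = -4084*(-91169/3) = 372334196/3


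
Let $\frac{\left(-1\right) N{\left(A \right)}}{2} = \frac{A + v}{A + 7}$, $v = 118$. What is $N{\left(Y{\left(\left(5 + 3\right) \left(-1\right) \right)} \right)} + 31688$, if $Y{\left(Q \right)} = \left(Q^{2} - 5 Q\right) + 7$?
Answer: $\frac{1869363}{59} \approx 31684.0$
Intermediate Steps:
$Y{\left(Q \right)} = 7 + Q^{2} - 5 Q$
$N{\left(A \right)} = - \frac{2 \left(118 + A\right)}{7 + A}$ ($N{\left(A \right)} = - 2 \frac{A + 118}{A + 7} = - 2 \frac{118 + A}{7 + A} = - \frac{2 \left(118 + A\right)}{7 + A}$)
$N{\left(Y{\left(\left(5 + 3\right) \left(-1\right) \right)} \right)} + 31688 = \frac{2 \left(-118 - \left(7 + \left(\left(5 + 3\right) \left(-1\right)\right)^{2} - 5 \left(5 + 3\right) \left(-1\right)\right)\right)}{7 + \left(7 + \left(\left(5 + 3\right) \left(-1\right)\right)^{2} - 5 \left(5 + 3\right) \left(-1\right)\right)} + 31688 = \frac{2 \left(-118 - \left(7 + \left(8 \left(-1\right)\right)^{2} - 5 \cdot 8 \left(-1\right)\right)\right)}{7 + \left(7 + \left(8 \left(-1\right)\right)^{2} - 5 \cdot 8 \left(-1\right)\right)} + 31688 = \frac{2 \left(-118 - \left(7 + \left(-8\right)^{2} - -40\right)\right)}{7 + \left(7 + \left(-8\right)^{2} - -40\right)} + 31688 = \frac{2 \left(-118 - \left(7 + 64 + 40\right)\right)}{7 + \left(7 + 64 + 40\right)} + 31688 = \frac{2 \left(-118 - 111\right)}{7 + 111} + 31688 = \frac{2 \left(-118 - 111\right)}{118} + 31688 = 2 \cdot \frac{1}{118} \left(-229\right) + 31688 = - \frac{229}{59} + 31688 = \frac{1869363}{59}$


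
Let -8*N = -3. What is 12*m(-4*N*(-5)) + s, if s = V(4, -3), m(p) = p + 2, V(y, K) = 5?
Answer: 119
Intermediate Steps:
N = 3/8 (N = -⅛*(-3) = 3/8 ≈ 0.37500)
m(p) = 2 + p
s = 5
12*m(-4*N*(-5)) + s = 12*(2 - 4*3/8*(-5)) + 5 = 12*(2 - 3/2*(-5)) + 5 = 12*(2 + 15/2) + 5 = 12*(19/2) + 5 = 114 + 5 = 119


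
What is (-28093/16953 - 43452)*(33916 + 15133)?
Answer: -36132919423601/16953 ≈ -2.1314e+9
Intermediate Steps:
(-28093/16953 - 43452)*(33916 + 15133) = (-28093*1/16953 - 43452)*49049 = (-28093/16953 - 43452)*49049 = -736669849/16953*49049 = -36132919423601/16953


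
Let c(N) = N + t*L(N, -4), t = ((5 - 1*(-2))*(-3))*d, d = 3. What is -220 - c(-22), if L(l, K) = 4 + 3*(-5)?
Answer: -891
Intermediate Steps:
t = -63 (t = ((5 - 1*(-2))*(-3))*3 = ((5 + 2)*(-3))*3 = (7*(-3))*3 = -21*3 = -63)
L(l, K) = -11 (L(l, K) = 4 - 15 = -11)
c(N) = 693 + N (c(N) = N - 63*(-11) = N + 693 = 693 + N)
-220 - c(-22) = -220 - (693 - 22) = -220 - 1*671 = -220 - 671 = -891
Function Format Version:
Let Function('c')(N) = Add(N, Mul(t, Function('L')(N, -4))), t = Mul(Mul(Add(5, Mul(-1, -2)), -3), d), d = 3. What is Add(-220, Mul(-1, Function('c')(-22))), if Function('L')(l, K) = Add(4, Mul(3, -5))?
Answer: -891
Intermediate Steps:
t = -63 (t = Mul(Mul(Add(5, Mul(-1, -2)), -3), 3) = Mul(Mul(Add(5, 2), -3), 3) = Mul(Mul(7, -3), 3) = Mul(-21, 3) = -63)
Function('L')(l, K) = -11 (Function('L')(l, K) = Add(4, -15) = -11)
Function('c')(N) = Add(693, N) (Function('c')(N) = Add(N, Mul(-63, -11)) = Add(N, 693) = Add(693, N))
Add(-220, Mul(-1, Function('c')(-22))) = Add(-220, Mul(-1, Add(693, -22))) = Add(-220, Mul(-1, 671)) = Add(-220, -671) = -891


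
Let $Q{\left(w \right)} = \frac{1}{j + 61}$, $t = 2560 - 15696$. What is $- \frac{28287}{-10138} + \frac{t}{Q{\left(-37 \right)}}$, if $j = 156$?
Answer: $- \frac{28898462369}{10138} \approx -2.8505 \cdot 10^{6}$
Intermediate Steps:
$t = -13136$
$Q{\left(w \right)} = \frac{1}{217}$ ($Q{\left(w \right)} = \frac{1}{156 + 61} = \frac{1}{217}$)
$- \frac{28287}{-10138} + \frac{t}{Q{\left(-37 \right)}} = - \frac{28287}{-10138} - 13136 \frac{1}{\frac{1}{217}} = \left(-28287\right) \left(- \frac{1}{10138}\right) - 2850512 = \frac{28287}{10138} - 2850512 = - \frac{28898462369}{10138}$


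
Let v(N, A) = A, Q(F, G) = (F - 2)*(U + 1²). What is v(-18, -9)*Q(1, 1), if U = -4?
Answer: -27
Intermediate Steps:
Q(F, G) = 6 - 3*F (Q(F, G) = (F - 2)*(-4 + 1²) = (-2 + F)*(-4 + 1) = (-2 + F)*(-3) = 6 - 3*F)
v(-18, -9)*Q(1, 1) = -9*(6 - 3*1) = -9*(6 - 3) = -9*3 = -27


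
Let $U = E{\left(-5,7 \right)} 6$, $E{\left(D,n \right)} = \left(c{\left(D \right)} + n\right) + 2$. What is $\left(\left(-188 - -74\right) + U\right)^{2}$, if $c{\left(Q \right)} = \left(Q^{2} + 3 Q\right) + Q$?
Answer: $900$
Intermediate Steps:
$c{\left(Q \right)} = Q^{2} + 4 Q$
$E{\left(D,n \right)} = 2 + n + D \left(4 + D\right)$ ($E{\left(D,n \right)} = \left(D \left(4 + D\right) + n\right) + 2 = \left(n + D \left(4 + D\right)\right) + 2 = 2 + n + D \left(4 + D\right)$)
$U = 84$ ($U = \left(2 + 7 - 5 \left(4 - 5\right)\right) 6 = \left(2 + 7 - -5\right) 6 = \left(2 + 7 + 5\right) 6 = 14 \cdot 6 = 84$)
$\left(\left(-188 - -74\right) + U\right)^{2} = \left(\left(-188 - -74\right) + 84\right)^{2} = \left(\left(-188 + 74\right) + 84\right)^{2} = \left(-114 + 84\right)^{2} = \left(-30\right)^{2} = 900$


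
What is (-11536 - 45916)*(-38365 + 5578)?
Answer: 1883678724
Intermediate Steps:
(-11536 - 45916)*(-38365 + 5578) = -57452*(-32787) = 1883678724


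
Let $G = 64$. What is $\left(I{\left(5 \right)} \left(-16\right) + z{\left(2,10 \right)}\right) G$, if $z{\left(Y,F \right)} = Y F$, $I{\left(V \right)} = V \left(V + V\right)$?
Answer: $-49920$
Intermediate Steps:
$I{\left(V \right)} = 2 V^{2}$ ($I{\left(V \right)} = V 2 V = 2 V^{2}$)
$z{\left(Y,F \right)} = F Y$
$\left(I{\left(5 \right)} \left(-16\right) + z{\left(2,10 \right)}\right) G = \left(2 \cdot 5^{2} \left(-16\right) + 10 \cdot 2\right) 64 = \left(2 \cdot 25 \left(-16\right) + 20\right) 64 = \left(50 \left(-16\right) + 20\right) 64 = \left(-800 + 20\right) 64 = \left(-780\right) 64 = -49920$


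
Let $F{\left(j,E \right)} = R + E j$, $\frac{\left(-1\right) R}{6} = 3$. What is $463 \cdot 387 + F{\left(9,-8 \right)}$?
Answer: $179091$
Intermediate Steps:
$R = -18$ ($R = \left(-6\right) 3 = -18$)
$F{\left(j,E \right)} = -18 + E j$
$463 \cdot 387 + F{\left(9,-8 \right)} = 463 \cdot 387 - 90 = 179181 - 90 = 179091$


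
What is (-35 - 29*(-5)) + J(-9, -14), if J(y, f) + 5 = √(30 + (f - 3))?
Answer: 105 + √13 ≈ 108.61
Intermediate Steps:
J(y, f) = -5 + √(27 + f) (J(y, f) = -5 + √(30 + (f - 3)) = -5 + √(30 + (-3 + f)) = -5 + √(27 + f))
(-35 - 29*(-5)) + J(-9, -14) = (-35 - 29*(-5)) + (-5 + √(27 - 14)) = (-35 + 145) + (-5 + √13) = 110 + (-5 + √13) = 105 + √13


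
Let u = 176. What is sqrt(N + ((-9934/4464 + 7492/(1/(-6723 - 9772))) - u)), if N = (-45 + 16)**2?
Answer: I*sqrt(17101477729954)/372 ≈ 11117.0*I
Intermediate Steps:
N = 841 (N = (-29)**2 = 841)
sqrt(N + ((-9934/4464 + 7492/(1/(-6723 - 9772))) - u)) = sqrt(841 + ((-9934/4464 + 7492/(1/(-6723 - 9772))) - 1*176)) = sqrt(841 + ((-9934*1/4464 + 7492/(1/(-16495))) - 176)) = sqrt(841 + ((-4967/2232 + 7492/(-1/16495)) - 176)) = sqrt(841 + ((-4967/2232 + 7492*(-16495)) - 176)) = sqrt(841 + ((-4967/2232 - 123580540) - 176)) = sqrt(841 + (-275831770247/2232 - 176)) = sqrt(841 - 275832163079/2232) = sqrt(-275830285967/2232) = I*sqrt(17101477729954)/372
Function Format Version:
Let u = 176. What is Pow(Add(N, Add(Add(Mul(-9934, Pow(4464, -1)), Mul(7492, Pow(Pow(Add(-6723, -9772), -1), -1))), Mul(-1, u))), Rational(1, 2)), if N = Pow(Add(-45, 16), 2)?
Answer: Mul(Rational(1, 372), I, Pow(17101477729954, Rational(1, 2))) ≈ Mul(11117., I)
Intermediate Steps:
N = 841 (N = Pow(-29, 2) = 841)
Pow(Add(N, Add(Add(Mul(-9934, Pow(4464, -1)), Mul(7492, Pow(Pow(Add(-6723, -9772), -1), -1))), Mul(-1, u))), Rational(1, 2)) = Pow(Add(841, Add(Add(Mul(-9934, Pow(4464, -1)), Mul(7492, Pow(Pow(Add(-6723, -9772), -1), -1))), Mul(-1, 176))), Rational(1, 2)) = Pow(Add(841, Add(Add(Mul(-9934, Rational(1, 4464)), Mul(7492, Pow(Pow(-16495, -1), -1))), -176)), Rational(1, 2)) = Pow(Add(841, Add(Add(Rational(-4967, 2232), Mul(7492, Pow(Rational(-1, 16495), -1))), -176)), Rational(1, 2)) = Pow(Add(841, Add(Add(Rational(-4967, 2232), Mul(7492, -16495)), -176)), Rational(1, 2)) = Pow(Add(841, Add(Add(Rational(-4967, 2232), -123580540), -176)), Rational(1, 2)) = Pow(Add(841, Add(Rational(-275831770247, 2232), -176)), Rational(1, 2)) = Pow(Add(841, Rational(-275832163079, 2232)), Rational(1, 2)) = Pow(Rational(-275830285967, 2232), Rational(1, 2)) = Mul(Rational(1, 372), I, Pow(17101477729954, Rational(1, 2)))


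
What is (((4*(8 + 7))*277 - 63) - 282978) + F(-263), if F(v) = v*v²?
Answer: -18457868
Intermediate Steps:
F(v) = v³
(((4*(8 + 7))*277 - 63) - 282978) + F(-263) = (((4*(8 + 7))*277 - 63) - 282978) + (-263)³ = (((4*15)*277 - 63) - 282978) - 18191447 = ((60*277 - 63) - 282978) - 18191447 = ((16620 - 63) - 282978) - 18191447 = (16557 - 282978) - 18191447 = -266421 - 18191447 = -18457868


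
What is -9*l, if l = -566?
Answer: 5094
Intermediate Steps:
-9*l = -9*(-566) = 5094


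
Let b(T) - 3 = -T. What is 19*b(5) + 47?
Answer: 9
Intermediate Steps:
b(T) = 3 - T
19*b(5) + 47 = 19*(3 - 1*5) + 47 = 19*(3 - 5) + 47 = 19*(-2) + 47 = -38 + 47 = 9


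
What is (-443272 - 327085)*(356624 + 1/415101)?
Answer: -114039782336761925/415101 ≈ -2.7473e+11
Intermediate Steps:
(-443272 - 327085)*(356624 + 1/415101) = -770357*(356624 + 1/415101) = -770357*148034979025/415101 = -114039782336761925/415101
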